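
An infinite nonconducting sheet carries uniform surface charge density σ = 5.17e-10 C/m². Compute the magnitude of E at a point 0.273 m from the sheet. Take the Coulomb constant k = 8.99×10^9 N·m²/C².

29.2 V/m

The symmetry is planar: E is normal to the sheet and the same magnitude on both sides. Take a pillbox straddling the sheet with end-cap area A.
Flux Φ = 2EA and Q_enc = σA, so 2EA = σA/ε₀ ⇒ E = |σ|/(2ε₀), independent of distance.
E = 2πk|σ| = 2π(8.99×10^9)(5.17×10^-10) = 29.2 N/C.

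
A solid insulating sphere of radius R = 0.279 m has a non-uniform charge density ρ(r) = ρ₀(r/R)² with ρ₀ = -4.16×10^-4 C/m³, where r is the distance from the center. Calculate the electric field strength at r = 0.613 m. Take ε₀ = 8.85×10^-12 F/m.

Symmetry ⇒ E = E(r) r̂. Gaussian sphere of radius r = 0.613 m (r > R, all charge enclosed).
Q_enc = 4π ∫₀^R ρ₀(r'/R)^2 r'² dr' = 4πρ₀R³/5 = -2.271×10^-5 C.
By Gauss's law, ∮E·dA = E·4πr² = Q_enc/ε₀.
E = |Q_enc|/(4πε₀r²) = (2.271×10^-5)/(4π·8.85×10^-12·(0.613)²) = 5.43×10^5 N/C.

E = 5.43×10^5 N/C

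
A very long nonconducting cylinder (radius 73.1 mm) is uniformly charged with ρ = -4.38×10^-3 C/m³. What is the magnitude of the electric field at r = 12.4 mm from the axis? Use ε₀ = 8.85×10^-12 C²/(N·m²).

|E| ≈ 3.07e6 N/C

By cylindrical symmetry E is radial; use a coaxial Gaussian cylinder of radius 12.4 mm and length L (r < R).
Charge inside radius r per length L is ρ·πr²·L, so λ_enc = ρπr² = -2.116×10^-6 C/m.
Gauss's law: E·2πrL = λ_enc L/ε₀.
E = |λ_enc|/(2πε₀r) = (2.116×10^-6)/(2π·8.85×10^-12·0.0124) = 3.07e6 N/C.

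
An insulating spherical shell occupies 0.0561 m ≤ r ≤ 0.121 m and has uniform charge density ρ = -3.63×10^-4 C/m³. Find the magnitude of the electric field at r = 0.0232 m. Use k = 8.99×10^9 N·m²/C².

|E| = 0 N/C

Use a concentric Gaussian sphere at r = 0.0232 m (r < 0.0561 m, inside the empty cavity).
Q_enc = 0 (all charge lies at larger r); Gauss's law gives E = 0.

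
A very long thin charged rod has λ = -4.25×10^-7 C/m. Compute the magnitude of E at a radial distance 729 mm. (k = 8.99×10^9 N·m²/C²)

Coaxial Gaussian cylinder, radius r = 729 mm, length L.
Q_enc = λL, so λ_enc = -4.25×10^-7 C/m.
By Gauss's law (flux through the curved wall only), E·2πrL = λ_enc L/ε₀.
E = 2k|λ_enc|/r = 2(8.99×10^9)(4.25×10^-7)/(0.729) = 1.05e4 N/C.

1.05×10^4 N/C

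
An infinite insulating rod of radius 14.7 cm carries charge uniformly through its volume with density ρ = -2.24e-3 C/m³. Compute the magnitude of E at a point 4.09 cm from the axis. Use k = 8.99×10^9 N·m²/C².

E = 5.18×10^6 N/C

By cylindrical symmetry E is radial; use a coaxial Gaussian cylinder of radius 4.09 cm and length L (r < R).
Charge inside radius r per length L is ρ·πr²·L, so λ_enc = ρπr² = -1.177×10^-5 C/m.
By Gauss's law (flux through the curved wall only), E·2πrL = λ_enc L/ε₀.
E = 2k|λ_enc|/r = 2(8.99×10^9)(1.177×10^-5)/(0.0409) = 5.18e6 N/C.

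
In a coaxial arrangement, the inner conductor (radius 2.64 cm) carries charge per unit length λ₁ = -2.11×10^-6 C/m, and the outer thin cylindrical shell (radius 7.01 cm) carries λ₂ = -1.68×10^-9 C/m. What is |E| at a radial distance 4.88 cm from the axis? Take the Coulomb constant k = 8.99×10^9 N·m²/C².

|E| = 7.77×10^5 N/C

Coaxial Gaussian cylinder, radius r = 4.88 cm, length L (between the conductors, 2.64 cm < r < 7.01 cm).
The shell at 7.01 cm lies outside the Gaussian surface, so λ_enc = λ₁ = -2.11e-6 C/m.
Gauss's law: E·2πrL = λ_enc L/ε₀.
E = 2k|λ_enc|/r = 2(8.99×10^9)(2.11×10^-6)/(0.0488) = 7.77×10^5 N/C.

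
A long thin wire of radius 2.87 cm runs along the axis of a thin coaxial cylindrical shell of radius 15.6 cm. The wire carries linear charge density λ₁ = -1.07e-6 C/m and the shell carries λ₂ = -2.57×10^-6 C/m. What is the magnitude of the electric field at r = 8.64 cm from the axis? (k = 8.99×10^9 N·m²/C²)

2.23×10^5 N/C

Choose a coaxial cylinder of radius r = 8.64 cm (arbitrary length L) as the Gaussian surface (between the conductors, 2.87 cm < r < 15.6 cm).
Only the inner wire is enclosed; the outer shell contributes nothing inside itself. λ_enc = λ₁ = -1.07×10^-6 C/m.
Gauss's law: E·2πrL = λ_enc L/ε₀.
E = 2k|λ_enc|/r = 2(8.99×10^9)(1.07×10^-6)/(0.0864) = 2.23e5 N/C.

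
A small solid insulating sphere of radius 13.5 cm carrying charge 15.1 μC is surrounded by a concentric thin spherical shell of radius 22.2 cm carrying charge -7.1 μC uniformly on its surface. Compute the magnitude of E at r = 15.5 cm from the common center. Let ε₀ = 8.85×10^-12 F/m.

E = 5.65e6 V/m

Use a concentric Gaussian sphere at r = 15.5 cm (between the bodies, 13.5 cm < r < 22.2 cm).
The shell at 22.2 cm lies outside the Gaussian surface, so Q_enc = 15.1 μC = 1.51e-5 C.
Since E is radial and uniform over the Gaussian sphere, Φ = E·4πr² = Q_enc/ε₀.
E = |Q_enc|/(4πε₀r²) = (1.51e-5)/(4π·8.85×10^-12·(0.155)²) = 5.65×10^6 N/C.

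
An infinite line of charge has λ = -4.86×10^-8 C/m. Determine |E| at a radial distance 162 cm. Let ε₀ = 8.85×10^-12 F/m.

Choose a coaxial cylinder of radius r = 162 cm (arbitrary length L) as the Gaussian surface.
Q_enc = λL, so λ_enc = -4.86×10^-8 C/m.
Since E is radial and uniform over the curved surface, Φ = E·2πrL = Q_enc/ε₀ = λ_enc L/ε₀.
E = |λ_enc|/(2πε₀r) = (4.86×10^-8)/(2π·8.85×10^-12·1.62) = 540 N/C.

|E| = 540 N/C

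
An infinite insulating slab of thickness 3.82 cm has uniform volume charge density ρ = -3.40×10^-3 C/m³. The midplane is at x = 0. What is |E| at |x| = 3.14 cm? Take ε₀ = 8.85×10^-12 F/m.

7.34e6 N/C

The point |x| = 3.14 cm lies outside the slab (half-thickness 0.0191 m). A symmetric pillbox spanning the full slab encloses Q_enc = ρ·d·A.
Flux = 2EA ⇒ E = |ρ|d/(2ε₀), independent of distance outside.
E = (3.40e-3)(0.0382)/(2·8.85×10^-12) = 7.34e6 N/C.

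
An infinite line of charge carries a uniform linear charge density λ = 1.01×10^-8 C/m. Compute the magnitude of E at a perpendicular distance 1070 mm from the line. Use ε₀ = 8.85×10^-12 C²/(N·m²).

E = 170 N/C

Choose a coaxial cylinder of radius r = 1070 mm (arbitrary length L) as the Gaussian surface.
Q_enc = λL, so λ_enc = 1.01×10^-8 C/m.
Applying ∮E·dA = Q_enc/ε₀ with the end caps contributing no flux:
E = |λ_enc|/(2πε₀r) = (1.01e-8)/(2π·8.85×10^-12·1.07) = 170 N/C.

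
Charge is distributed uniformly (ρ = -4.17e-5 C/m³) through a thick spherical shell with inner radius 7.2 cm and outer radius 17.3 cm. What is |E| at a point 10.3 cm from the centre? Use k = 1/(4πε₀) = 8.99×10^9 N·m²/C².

Take a concentric spherical Gaussian surface of radius r = 10.3 cm (within the shell material, 7.2 cm < r < 17.3 cm).
Only the shell between 7.2 cm and r is enclosed: Q_enc = ρ·(4π/3)(r³ − a³) = (-4.17e-5)·(4π/3)·((0.103)³ − (0.072)³) = -1.257e-7 C.
Applying ∮E·dA = Q_enc/ε₀ with Φ = E(4πr²):
E = k|Q_enc|/r² = (8.99×10^9)(1.257×10^-7)/(0.103)² = 1.06e5 N/C.

E ≈ 1.06×10^5 N/C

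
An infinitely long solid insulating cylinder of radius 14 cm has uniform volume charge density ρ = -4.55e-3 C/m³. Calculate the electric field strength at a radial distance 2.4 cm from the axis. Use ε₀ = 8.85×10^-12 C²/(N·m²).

|E| = 6.17e6 V/m

Take a coaxial cylindrical Gaussian surface of radius r = 2.4 cm and length L (r < R).
Charge inside radius r per length L is ρ·πr²·L, so λ_enc = ρπr² = -8.233×10^-6 C/m.
Gauss's law: E·2πrL = λ_enc L/ε₀.
E = |λ_enc|/(2πε₀r) = (8.233e-6)/(2π·8.85×10^-12·0.024) = 6.17×10^6 N/C.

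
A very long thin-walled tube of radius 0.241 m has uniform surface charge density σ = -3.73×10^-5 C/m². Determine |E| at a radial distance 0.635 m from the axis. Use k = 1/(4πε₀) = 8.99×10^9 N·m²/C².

E = 1.60×10^6 N/C

Coaxial Gaussian cylinder, radius r = 0.635 m, length L (r > 0.241 m).
The whole shell is enclosed: λ_enc = σ·2πR = (-3.73×10^-5)·2π·(0.241) = -5.648×10^-5 C/m.
By Gauss's law (flux through the curved wall only), E·2πrL = λ_enc L/ε₀.
E = 2k|λ_enc|/r = 2(8.99×10^9)(5.648e-5)/(0.635) = 1.60×10^6 N/C.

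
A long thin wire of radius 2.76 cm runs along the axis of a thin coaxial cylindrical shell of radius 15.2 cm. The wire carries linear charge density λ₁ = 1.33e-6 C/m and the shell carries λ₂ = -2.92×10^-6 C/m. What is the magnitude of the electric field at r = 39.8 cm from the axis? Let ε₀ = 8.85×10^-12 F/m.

|E| = 7.18×10^4 V/m

Take a coaxial cylindrical Gaussian surface of radius r = 39.8 cm and length L (r > 15.2 cm, enclosing both).
λ_enc = λ₁ + λ₂ = (1.33×10^-6) + (-2.92e-6) = -1.59e-6 C/m.
Since E is radial and uniform over the curved surface, Φ = E·2πrL = Q_enc/ε₀ = λ_enc L/ε₀.
E = |λ_enc|/(2πε₀r) = (1.59×10^-6)/(2π·8.85×10^-12·0.398) = 7.18×10^4 N/C.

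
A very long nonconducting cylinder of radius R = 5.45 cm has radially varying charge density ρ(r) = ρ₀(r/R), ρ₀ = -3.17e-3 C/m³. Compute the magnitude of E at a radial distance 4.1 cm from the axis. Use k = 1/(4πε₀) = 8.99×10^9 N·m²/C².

3.68×10^6 V/m

Choose a coaxial cylinder of radius r = 4.1 cm (arbitrary length L) as the Gaussian surface (r < R).
λ_enc = ∫₀^r ρ(r')·2πr' dr' = (2πρ₀/R)·r^3/3 = -8.396×10^-6 C/m.
Since E is radial and uniform over the curved surface, Φ = E·2πrL = Q_enc/ε₀ = λ_enc L/ε₀.
E = 2k|λ_enc|/r = 2(8.99×10^9)(8.396×10^-6)/(0.041) = 3.68e6 N/C.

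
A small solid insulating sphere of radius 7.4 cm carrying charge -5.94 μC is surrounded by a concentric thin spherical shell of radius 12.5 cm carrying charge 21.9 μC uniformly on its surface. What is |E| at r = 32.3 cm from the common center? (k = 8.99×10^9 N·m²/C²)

Use a concentric Gaussian sphere at r = 32.3 cm (r > 12.5 cm, enclosing both).
Q_enc = (-5.94 μC) + (21.9 μC) = 1.596×10^-5 C.
Since E is radial and uniform over the Gaussian sphere, Φ = E·4πr² = Q_enc/ε₀.
E = k|Q_enc|/r² = (8.99×10^9)(1.596×10^-5)/(0.323)² = 1.38×10^6 N/C.

E = 1.38e6 N/C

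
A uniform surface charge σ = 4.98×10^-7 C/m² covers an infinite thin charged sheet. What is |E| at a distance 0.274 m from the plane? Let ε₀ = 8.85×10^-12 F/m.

Choose a cylindrical pillbox piercing the sheet, end faces (area A) parallel to it.
Only the two end caps contribute flux: Φ = 2EA. With Q_enc = σA, Gauss's law gives E = |σ|/(2ε₀).
E = |σ|/(2ε₀) = (4.98×10^-7)/(2·8.85×10^-12) = 2.81×10^4 N/C.

E ≈ 2.81×10^4 V/m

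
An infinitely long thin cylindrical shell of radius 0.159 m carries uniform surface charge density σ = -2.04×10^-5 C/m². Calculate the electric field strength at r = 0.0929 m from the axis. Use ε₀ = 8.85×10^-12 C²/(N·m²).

|E| = 0 N/C

Choose a coaxial cylinder of radius r = 0.0929 m (arbitrary length L) as the Gaussian surface (r < 0.159 m, inside the shell).
No charge is enclosed, so Gauss's law gives E·2πrL = 0 ⇒ E = 0.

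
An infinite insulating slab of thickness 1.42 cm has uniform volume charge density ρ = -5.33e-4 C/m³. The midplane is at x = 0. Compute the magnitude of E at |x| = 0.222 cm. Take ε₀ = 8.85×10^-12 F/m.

|E| = 1.34e5 N/C

By symmetry E is perpendicular to the slab. A Gaussian pillbox from −0.222 cm to +0.222 cm (face area A) lies entirely within the slab.
Q_enc = ρ·(2x)·A and flux = 2EA, so 2EA = 2ρxA/ε₀ ⇒ E = |ρ|x/ε₀.
E = (5.33×10^-4)(0.00222)/(8.85×10^-12) = 1.34×10^5 N/C.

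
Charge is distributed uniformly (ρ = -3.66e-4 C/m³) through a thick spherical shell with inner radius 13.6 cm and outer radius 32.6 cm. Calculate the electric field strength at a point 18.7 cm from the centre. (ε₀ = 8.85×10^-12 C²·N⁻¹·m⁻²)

|E| ≈ 1.59×10^6 N/C

Symmetry ⇒ E = E(r) r̂. Gaussian sphere of radius r = 18.7 cm (within the shell material, 13.6 cm < r < 32.6 cm).
Only the shell between 13.6 cm and r is enclosed: Q_enc = ρ·(4π/3)(r³ − a³) = (-3.66×10^-4)·(4π/3)·((0.187)³ − (0.136)³) = -6.169e-6 C.
Since E is radial and uniform over the Gaussian sphere, Φ = E·4πr² = Q_enc/ε₀.
E = |Q_enc|/(4πε₀r²) = (6.169×10^-6)/(4π·8.85×10^-12·(0.187)²) = 1.59×10^6 N/C.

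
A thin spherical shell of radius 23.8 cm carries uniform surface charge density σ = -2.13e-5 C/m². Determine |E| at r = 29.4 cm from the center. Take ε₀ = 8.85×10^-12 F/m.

E = 1.58×10^6 N/C

By spherical symmetry E is radial; choose a Gaussian sphere of radius r = 29.4 cm (r > 23.8 cm).
The entire shell is enclosed: Q_enc = σ·4πR² = (-2.13×10^-5)·4π·(0.238)² = -1.516×10^-5 C.
Gauss's law: E·4πr² = Q_enc/ε₀.
E = |Q_enc|/(4πε₀r²) = (1.516×10^-5)/(4π·8.85×10^-12·(0.294)²) = 1.58×10^6 N/C.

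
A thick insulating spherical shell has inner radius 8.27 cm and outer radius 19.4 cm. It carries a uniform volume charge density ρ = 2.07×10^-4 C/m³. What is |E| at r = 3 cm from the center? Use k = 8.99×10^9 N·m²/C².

By spherical symmetry E is radial; choose a Gaussian sphere of radius r = 3 cm (r < 8.27 cm, inside the empty cavity).
No charge is enclosed, so by Gauss's law E·4πr² = 0 ⇒ E = 0.

|E| = 0 V/m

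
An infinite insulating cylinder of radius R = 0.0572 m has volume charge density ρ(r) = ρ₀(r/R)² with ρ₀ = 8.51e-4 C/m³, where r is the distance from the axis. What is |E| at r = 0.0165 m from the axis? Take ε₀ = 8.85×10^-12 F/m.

E ≈ 3.30×10^4 V/m

Choose a coaxial cylinder of radius r = 0.0165 m (arbitrary length L) as the Gaussian surface (r < R).
λ_enc = ∫₀^r ρ(r')·2πr' dr' = (2πρ₀/R²)·r^4/4 = 3.028e-8 C/m.
By Gauss's law (flux through the curved wall only), E·2πrL = λ_enc L/ε₀.
E = |λ_enc|/(2πε₀r) = (3.028×10^-8)/(2π·8.85×10^-12·0.0165) = 3.30e4 N/C.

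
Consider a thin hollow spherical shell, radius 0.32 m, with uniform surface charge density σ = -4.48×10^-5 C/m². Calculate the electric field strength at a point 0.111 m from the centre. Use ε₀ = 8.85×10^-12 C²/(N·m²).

Symmetry ⇒ E = E(r) r̂. Gaussian sphere of radius r = 0.111 m (inside the shell, r < 0.32 m).
No charge lies within this surface, so Q_enc = 0 and Gauss's law gives E·4πr² = 0 ⇒ E = 0.

E = 0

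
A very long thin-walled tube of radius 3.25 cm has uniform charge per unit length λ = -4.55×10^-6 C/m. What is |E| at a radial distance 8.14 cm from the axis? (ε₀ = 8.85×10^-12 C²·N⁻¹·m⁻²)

Take a coaxial cylindrical Gaussian surface of radius r = 8.14 cm and length L (r > 3.25 cm).
The full line charge is enclosed: λ_enc = -4.55e-6 C/m.
By Gauss's law (flux through the curved wall only), E·2πrL = λ_enc L/ε₀.
E = |λ_enc|/(2πε₀r) = (4.55×10^-6)/(2π·8.85×10^-12·0.0814) = 1.01×10^6 N/C.

E ≈ 1.01×10^6 N/C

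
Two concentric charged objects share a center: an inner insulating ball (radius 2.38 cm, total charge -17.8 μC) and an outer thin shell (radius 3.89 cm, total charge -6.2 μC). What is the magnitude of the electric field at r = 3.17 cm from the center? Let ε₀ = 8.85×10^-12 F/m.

Use a concentric Gaussian sphere at r = 3.17 cm (between the bodies, 2.38 cm < r < 3.89 cm).
The shell at 3.89 cm lies outside the Gaussian surface, so Q_enc = -17.8 μC = -1.78×10^-5 C.
By Gauss's law, ∮E·dA = E·4πr² = Q_enc/ε₀.
E = |Q_enc|/(4πε₀r²) = (1.78×10^-5)/(4π·8.85×10^-12·(0.0317)²) = 1.59×10^8 N/C.

1.59×10^8 N/C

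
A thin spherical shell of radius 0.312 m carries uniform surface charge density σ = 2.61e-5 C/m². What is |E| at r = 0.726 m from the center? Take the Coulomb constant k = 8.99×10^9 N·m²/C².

Take a concentric spherical Gaussian surface of radius r = 0.726 m (r > 0.312 m).
The entire shell is enclosed: Q_enc = σ·4πR² = (2.61×10^-5)·4π·(0.312)² = 3.193×10^-5 C.
Applying ∮E·dA = Q_enc/ε₀ with Φ = E(4πr²):
E = k|Q_enc|/r² = (8.99×10^9)(3.193×10^-5)/(0.726)² = 5.45e5 N/C.

5.45×10^5 N/C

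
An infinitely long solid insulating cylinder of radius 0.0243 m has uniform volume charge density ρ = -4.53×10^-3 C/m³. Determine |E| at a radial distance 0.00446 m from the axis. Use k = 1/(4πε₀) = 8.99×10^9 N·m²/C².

1.14×10^6 N/C

Take a coaxial cylindrical Gaussian surface of radius r = 0.00446 m and length L (r < R).
Charge inside radius r per length L is ρ·πr²·L, so λ_enc = ρπr² = -2.831×10^-7 C/m.
Gauss's law: E·2πrL = λ_enc L/ε₀.
E = 2k|λ_enc|/r = 2(8.99×10^9)(2.831e-7)/(0.00446) = 1.14e6 N/C.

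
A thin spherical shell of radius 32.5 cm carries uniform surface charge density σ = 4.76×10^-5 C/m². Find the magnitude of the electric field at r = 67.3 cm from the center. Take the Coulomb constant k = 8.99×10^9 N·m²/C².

Symmetry ⇒ E = E(r) r̂. Gaussian sphere of radius r = 67.3 cm (r > 32.5 cm).
The entire shell is enclosed: Q_enc = σ·4πR² = (4.76e-5)·4π·(0.325)² = 6.318×10^-5 C.
Applying ∮E·dA = Q_enc/ε₀ with Φ = E(4πr²):
E = k|Q_enc|/r² = (8.99×10^9)(6.318e-5)/(0.673)² = 1.25e6 N/C.

E ≈ 1.25e6 V/m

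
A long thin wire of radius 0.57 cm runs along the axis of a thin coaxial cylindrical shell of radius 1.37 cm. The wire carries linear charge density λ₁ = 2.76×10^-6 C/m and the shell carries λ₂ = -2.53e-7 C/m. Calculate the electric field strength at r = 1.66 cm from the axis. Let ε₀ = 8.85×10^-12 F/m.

Take a coaxial cylindrical Gaussian surface of radius r = 1.66 cm and length L (r > 1.37 cm, enclosing both).
λ_enc = λ₁ + λ₂ = (2.76×10^-6) + (-2.53×10^-7) = 2.507×10^-6 C/m.
Applying ∮E·dA = Q_enc/ε₀ with the end caps contributing no flux:
E = |λ_enc|/(2πε₀r) = (2.507×10^-6)/(2π·8.85×10^-12·0.0166) = 2.72e6 N/C.

E ≈ 2.72×10^6 N/C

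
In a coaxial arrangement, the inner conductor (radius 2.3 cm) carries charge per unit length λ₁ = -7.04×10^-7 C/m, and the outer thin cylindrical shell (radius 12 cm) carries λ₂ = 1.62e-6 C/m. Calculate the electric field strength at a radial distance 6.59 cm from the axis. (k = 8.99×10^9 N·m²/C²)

By cylindrical symmetry E is radial; use a coaxial Gaussian cylinder of radius 6.59 cm and length L (between the conductors, 2.3 cm < r < 12 cm).
The shell at 12 cm lies outside the Gaussian surface, so λ_enc = λ₁ = -7.04×10^-7 C/m.
Gauss's law: E·2πrL = λ_enc L/ε₀.
E = 2k|λ_enc|/r = 2(8.99×10^9)(7.04e-7)/(0.0659) = 1.92×10^5 N/C.

E ≈ 1.92×10^5 N/C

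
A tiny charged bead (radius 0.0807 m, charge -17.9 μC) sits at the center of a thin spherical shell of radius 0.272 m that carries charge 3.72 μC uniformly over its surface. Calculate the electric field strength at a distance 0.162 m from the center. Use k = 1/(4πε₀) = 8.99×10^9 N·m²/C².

Take a concentric spherical Gaussian surface of radius r = 0.162 m (between the bodies, 0.0807 m < r < 0.272 m).
The shell at 0.272 m lies outside the Gaussian surface, so Q_enc = -17.9 μC = -1.79e-5 C.
Applying ∮E·dA = Q_enc/ε₀ with Φ = E(4πr²):
E = k|Q_enc|/r² = (8.99×10^9)(1.79e-5)/(0.162)² = 6.13e6 N/C.

|E| ≈ 6.13e6 N/C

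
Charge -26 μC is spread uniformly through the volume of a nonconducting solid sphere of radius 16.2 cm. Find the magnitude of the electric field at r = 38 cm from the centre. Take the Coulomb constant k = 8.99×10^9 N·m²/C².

Take a concentric spherical Gaussian surface of radius r = 38 cm (r > R, so the entire charge is enclosed).
Q_enc = -26 μC = -2.60×10^-5 C.
Gauss's law: E·4πr² = Q_enc/ε₀.
E = k|Q_enc|/r² = (8.99×10^9)(2.60×10^-5)/(0.38)² = 1.62e6 N/C.

E = 1.62e6 V/m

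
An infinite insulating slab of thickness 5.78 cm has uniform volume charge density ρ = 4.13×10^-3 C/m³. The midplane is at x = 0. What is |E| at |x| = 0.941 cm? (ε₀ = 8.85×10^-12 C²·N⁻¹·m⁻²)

By symmetry E is perpendicular to the slab. A Gaussian pillbox from −0.941 cm to +0.941 cm (face area A) lies entirely within the slab.
Q_enc = ρ·(2x)·A and flux = 2EA, so 2EA = 2ρxA/ε₀ ⇒ E = |ρ|x/ε₀.
E = (4.13×10^-3)(0.00941)/(8.85×10^-12) = 4.39e6 N/C.

|E| = 4.39e6 N/C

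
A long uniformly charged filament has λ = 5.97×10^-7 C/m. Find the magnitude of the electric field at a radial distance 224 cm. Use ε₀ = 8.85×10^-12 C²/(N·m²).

E = 4.79×10^3 N/C

By cylindrical symmetry E is radial; use a coaxial Gaussian cylinder of radius 224 cm and length L.
Q_enc = λL, so λ_enc = 5.97×10^-7 C/m.
Gauss's law: E·2πrL = λ_enc L/ε₀.
E = |λ_enc|/(2πε₀r) = (5.97×10^-7)/(2π·8.85×10^-12·2.24) = 4.79×10^3 N/C.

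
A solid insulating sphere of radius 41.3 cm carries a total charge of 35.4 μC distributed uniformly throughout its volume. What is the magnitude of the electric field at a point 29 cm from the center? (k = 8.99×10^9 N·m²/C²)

|E| = 1.31×10^6 N/C

Symmetry ⇒ E = E(r) r̂. Gaussian sphere of radius r = 29 cm (r < R).
Only the charge within r is enclosed: Q_enc = Q·(r/R)³ = (35.4 μC)·(29 cm/41.3 cm)³ = 1.226×10^-5 C.
Applying ∮E·dA = Q_enc/ε₀ with Φ = E(4πr²):
E = k|Q_enc|/r² = (8.99×10^9)(1.226×10^-5)/(0.29)² = 1.31e6 N/C.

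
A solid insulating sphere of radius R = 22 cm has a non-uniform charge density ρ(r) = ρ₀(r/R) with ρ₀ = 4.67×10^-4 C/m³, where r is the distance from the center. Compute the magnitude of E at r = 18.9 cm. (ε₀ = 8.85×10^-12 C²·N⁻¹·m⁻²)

Take a concentric spherical Gaussian surface of radius r = 18.9 cm (r < R).
Q_enc = ∫₀^r ρ(r')·4πr'² dr' = (4πρ₀/R) ∫₀^r r'^3 dr' = 4πρ₀ r^4/(4·R) = 8.509×10^-6 C.
Since E is radial and uniform over the Gaussian sphere, Φ = E·4πr² = Q_enc/ε₀.
E = |Q_enc|/(4πε₀r²) = (8.509e-6)/(4π·8.85×10^-12·(0.189)²) = 2.14×10^6 N/C.

E = 2.14×10^6 V/m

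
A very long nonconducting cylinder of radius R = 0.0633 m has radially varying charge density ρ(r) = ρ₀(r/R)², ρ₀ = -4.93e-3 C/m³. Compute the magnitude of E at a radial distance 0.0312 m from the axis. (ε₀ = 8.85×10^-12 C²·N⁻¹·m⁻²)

|E| ≈ 1.06×10^6 N/C

By cylindrical symmetry E is radial; use a coaxial Gaussian cylinder of radius 0.0312 m and length L (r < R).
Integrating ρ over the cross-section to radius r: λ_enc = (2πρ₀/R²) ∫₀^r r'^3 dr' = 2πρ₀ r^4/(4·R²) = -1.831×10^-6 C/m.
Gauss's law: E·2πrL = λ_enc L/ε₀.
E = |λ_enc|/(2πε₀r) = (1.831×10^-6)/(2π·8.85×10^-12·0.0312) = 1.06×10^6 N/C.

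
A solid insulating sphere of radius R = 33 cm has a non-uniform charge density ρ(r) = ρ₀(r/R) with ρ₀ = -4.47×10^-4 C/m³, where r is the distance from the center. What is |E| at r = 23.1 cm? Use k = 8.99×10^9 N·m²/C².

2.04×10^6 N/C

Symmetry ⇒ E = E(r) r̂. Gaussian sphere of radius r = 23.1 cm (r < R).
Integrate the density: Q_enc = 4π ∫₀^r ρ₀(r'/R)^1 r'² dr' = 4πρ₀ r^4/(4·R) = -1.212×10^-5 C.
By Gauss's law, ∮E·dA = E·4πr² = Q_enc/ε₀.
E = k|Q_enc|/r² = (8.99×10^9)(1.212×10^-5)/(0.231)² = 2.04×10^6 N/C.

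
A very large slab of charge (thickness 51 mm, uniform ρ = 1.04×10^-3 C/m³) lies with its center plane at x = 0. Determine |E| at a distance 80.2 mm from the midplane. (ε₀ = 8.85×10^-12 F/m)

The point |x| = 80.2 mm lies outside the slab (half-thickness 0.0255 m). A symmetric pillbox spanning the full slab encloses Q_enc = ρ·d·A.
Flux = 2EA ⇒ E = |ρ|d/(2ε₀), independent of distance outside.
E = (1.04×10^-3)(0.051)/(2·8.85×10^-12) = 3.00×10^6 N/C.

E = 3.00e6 V/m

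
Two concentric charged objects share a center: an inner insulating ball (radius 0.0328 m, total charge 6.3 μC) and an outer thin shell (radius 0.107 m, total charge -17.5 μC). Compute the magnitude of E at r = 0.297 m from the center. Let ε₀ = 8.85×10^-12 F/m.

Use a concentric Gaussian sphere at r = 0.297 m (r > 0.107 m, enclosing both).
Q_enc = (6.3 μC) + (-17.5 μC) = -1.12×10^-5 C.
By Gauss's law, ∮E·dA = E·4πr² = Q_enc/ε₀.
E = |Q_enc|/(4πε₀r²) = (1.12×10^-5)/(4π·8.85×10^-12·(0.297)²) = 1.14e6 N/C.

|E| = 1.14×10^6 V/m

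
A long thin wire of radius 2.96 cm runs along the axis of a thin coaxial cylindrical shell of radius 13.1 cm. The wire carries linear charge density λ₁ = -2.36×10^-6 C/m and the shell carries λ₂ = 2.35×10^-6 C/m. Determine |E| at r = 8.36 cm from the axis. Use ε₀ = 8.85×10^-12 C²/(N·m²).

Choose a coaxial cylinder of radius r = 8.36 cm (arbitrary length L) as the Gaussian surface (between the conductors, 2.96 cm < r < 13.1 cm).
The shell at 13.1 cm lies outside the Gaussian surface, so λ_enc = λ₁ = -2.36e-6 C/m.
Applying ∮E·dA = Q_enc/ε₀ with the end caps contributing no flux:
E = |λ_enc|/(2πε₀r) = (2.36×10^-6)/(2π·8.85×10^-12·0.0836) = 5.08e5 N/C.

E ≈ 5.08×10^5 N/C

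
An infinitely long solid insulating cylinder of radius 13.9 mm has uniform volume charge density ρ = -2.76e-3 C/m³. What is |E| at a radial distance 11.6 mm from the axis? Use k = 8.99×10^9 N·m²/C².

|E| ≈ 1.81×10^6 V/m

Take a coaxial cylindrical Gaussian surface of radius r = 11.6 mm and length L (r < R).
Enclosed charge per unit length: λ_enc = ρ·πr² = (-2.76e-3)π(0.0116)² = -1.167×10^-6 C/m.
Since E is radial and uniform over the curved surface, Φ = E·2πrL = Q_enc/ε₀ = λ_enc L/ε₀.
E = 2k|λ_enc|/r = 2(8.99×10^9)(1.167×10^-6)/(0.0116) = 1.81e6 N/C.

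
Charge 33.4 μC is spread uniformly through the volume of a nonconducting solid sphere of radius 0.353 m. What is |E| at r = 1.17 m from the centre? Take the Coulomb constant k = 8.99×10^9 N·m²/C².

By spherical symmetry E is radial; choose a Gaussian sphere of radius r = 1.17 m (r > R, so the entire charge is enclosed).
Q_enc = 33.4 μC = 3.34×10^-5 C.
Since E is radial and uniform over the Gaussian sphere, Φ = E·4πr² = Q_enc/ε₀.
E = k|Q_enc|/r² = (8.99×10^9)(3.34×10^-5)/(1.17)² = 2.19×10^5 N/C.

2.19×10^5 N/C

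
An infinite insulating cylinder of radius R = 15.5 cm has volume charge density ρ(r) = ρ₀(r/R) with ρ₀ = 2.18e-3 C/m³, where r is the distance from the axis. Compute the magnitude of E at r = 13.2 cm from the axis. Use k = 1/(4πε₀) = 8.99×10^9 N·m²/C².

Coaxial Gaussian cylinder, radius r = 13.2 cm, length L (r < R).
Integrating ρ over the cross-section to radius r: λ_enc = (2πρ₀/R) ∫₀^r r'^2 dr' = 2πρ₀ r^3/(3·R) = 6.775e-5 C/m.
Applying ∮E·dA = Q_enc/ε₀ with the end caps contributing no flux:
E = 2k|λ_enc|/r = 2(8.99×10^9)(6.775×10^-5)/(0.132) = 9.23e6 N/C.

|E| = 9.23×10^6 N/C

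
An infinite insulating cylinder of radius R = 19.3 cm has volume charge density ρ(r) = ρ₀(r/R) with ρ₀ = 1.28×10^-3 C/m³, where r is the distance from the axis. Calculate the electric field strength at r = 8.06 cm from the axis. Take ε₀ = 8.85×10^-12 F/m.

|E| = 1.62×10^6 N/C

Coaxial Gaussian cylinder, radius r = 8.06 cm, length L (r < R).
Integrating ρ over the cross-section to radius r: λ_enc = (2πρ₀/R) ∫₀^r r'^2 dr' = 2πρ₀ r^3/(3·R) = 7.273×10^-6 C/m.
By Gauss's law (flux through the curved wall only), E·2πrL = λ_enc L/ε₀.
E = |λ_enc|/(2πε₀r) = (7.273e-6)/(2π·8.85×10^-12·0.0806) = 1.62×10^6 N/C.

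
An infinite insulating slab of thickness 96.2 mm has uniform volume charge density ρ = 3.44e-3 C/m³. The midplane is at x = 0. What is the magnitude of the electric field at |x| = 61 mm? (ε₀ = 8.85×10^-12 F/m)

|E| ≈ 1.87e7 N/C

The point |x| = 61 mm lies outside the slab (half-thickness 0.0481 m). A symmetric pillbox spanning the full slab encloses Q_enc = ρ·d·A.
Flux = 2EA ⇒ E = |ρ|d/(2ε₀), independent of distance outside.
E = (3.44×10^-3)(0.0962)/(2·8.85×10^-12) = 1.87×10^7 N/C.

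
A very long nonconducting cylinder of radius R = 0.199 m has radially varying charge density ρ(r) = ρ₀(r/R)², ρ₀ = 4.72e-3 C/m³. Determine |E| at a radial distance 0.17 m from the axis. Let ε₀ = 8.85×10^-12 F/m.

|E| = 1.65e7 N/C

By cylindrical symmetry E is radial; use a coaxial Gaussian cylinder of radius 0.17 m and length L (r < R).
λ_enc = ∫₀^r ρ(r')·2πr' dr' = (2πρ₀/R²)·r^4/4 = 1.564×10^-4 C/m.
Applying ∮E·dA = Q_enc/ε₀ with the end caps contributing no flux:
E = |λ_enc|/(2πε₀r) = (1.564×10^-4)/(2π·8.85×10^-12·0.17) = 1.65×10^7 N/C.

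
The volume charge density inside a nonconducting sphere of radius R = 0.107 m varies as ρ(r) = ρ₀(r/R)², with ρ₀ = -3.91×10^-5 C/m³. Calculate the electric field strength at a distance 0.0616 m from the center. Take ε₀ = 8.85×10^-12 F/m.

|E| ≈ 1.80×10^4 N/C

Symmetry ⇒ E = E(r) r̂. Gaussian sphere of radius r = 0.0616 m (r < R).
Integrate the density: Q_enc = 4π ∫₀^r ρ₀(r'/R)^2 r'² dr' = 4πρ₀ r^5/(5·R²) = -7.613e-9 C.
Since E is radial and uniform over the Gaussian sphere, Φ = E·4πr² = Q_enc/ε₀.
E = |Q_enc|/(4πε₀r²) = (7.613×10^-9)/(4π·8.85×10^-12·(0.0616)²) = 1.80×10^4 N/C.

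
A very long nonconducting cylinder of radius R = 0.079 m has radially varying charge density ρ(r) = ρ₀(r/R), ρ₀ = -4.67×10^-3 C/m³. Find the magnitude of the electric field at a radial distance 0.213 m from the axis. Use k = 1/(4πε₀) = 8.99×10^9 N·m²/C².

Choose a coaxial cylinder of radius r = 0.213 m (arbitrary length L) as the Gaussian surface (r > R, full charge per length enclosed).
λ_enc = 2π ∫₀^R ρ₀(r'/R)^1 r' dr' = 2πρ₀R²/3 = -6.104e-5 C/m.
Applying ∮E·dA = Q_enc/ε₀ with the end caps contributing no flux:
E = 2k|λ_enc|/r = 2(8.99×10^9)(6.104×10^-5)/(0.213) = 5.15×10^6 N/C.

|E| ≈ 5.15×10^6 N/C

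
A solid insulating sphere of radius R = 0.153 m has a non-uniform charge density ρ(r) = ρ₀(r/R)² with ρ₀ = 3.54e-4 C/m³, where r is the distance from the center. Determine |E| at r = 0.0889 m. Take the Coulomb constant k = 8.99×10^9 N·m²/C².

2.40e5 V/m

Use a concentric Gaussian sphere at r = 0.0889 m (r < R).
Integrate the density: Q_enc = 4π ∫₀^r ρ₀(r'/R)^2 r'² dr' = 4πρ₀ r^5/(5·R²) = 2.11e-7 C.
By Gauss's law, ∮E·dA = E·4πr² = Q_enc/ε₀.
E = k|Q_enc|/r² = (8.99×10^9)(2.11×10^-7)/(0.0889)² = 2.40×10^5 N/C.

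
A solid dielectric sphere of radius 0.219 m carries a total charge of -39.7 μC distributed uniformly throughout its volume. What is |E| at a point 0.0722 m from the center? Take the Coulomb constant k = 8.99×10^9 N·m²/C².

|E| = 2.45×10^6 V/m

Take a concentric spherical Gaussian surface of radius r = 0.0722 m (r < R).
Only the charge within r is enclosed: Q_enc = Q·(r/R)³ = (-39.7 μC)·(0.0722 m/0.219 m)³ = -1.423×10^-6 C.
Applying ∮E·dA = Q_enc/ε₀ with Φ = E(4πr²):
E = k|Q_enc|/r² = (8.99×10^9)(1.423e-6)/(0.0722)² = 2.45e6 N/C.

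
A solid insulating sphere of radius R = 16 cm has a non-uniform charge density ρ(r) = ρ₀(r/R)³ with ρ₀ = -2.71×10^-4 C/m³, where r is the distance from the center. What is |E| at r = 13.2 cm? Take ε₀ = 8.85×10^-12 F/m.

E = 3.78e5 V/m

Use a concentric Gaussian sphere at r = 13.2 cm (r < R).
Integrate the density: Q_enc = 4π ∫₀^r ρ₀(r'/R)^3 r'² dr' = 4πρ₀ r^6/(6·R³) = -7.33×10^-7 C.
Gauss's law: E·4πr² = Q_enc/ε₀.
E = |Q_enc|/(4πε₀r²) = (7.33×10^-7)/(4π·8.85×10^-12·(0.132)²) = 3.78×10^5 N/C.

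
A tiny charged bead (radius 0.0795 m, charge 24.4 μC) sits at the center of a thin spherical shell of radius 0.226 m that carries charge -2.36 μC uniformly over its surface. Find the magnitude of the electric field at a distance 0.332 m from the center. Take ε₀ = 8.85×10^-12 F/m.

|E| = 1.80e6 N/C

Take a concentric spherical Gaussian surface of radius r = 0.332 m (r > 0.226 m, enclosing both).
Q_enc = (24.4 μC) + (-2.36 μC) = 2.204e-5 C.
Since E is radial and uniform over the Gaussian sphere, Φ = E·4πr² = Q_enc/ε₀.
E = |Q_enc|/(4πε₀r²) = (2.204×10^-5)/(4π·8.85×10^-12·(0.332)²) = 1.80×10^6 N/C.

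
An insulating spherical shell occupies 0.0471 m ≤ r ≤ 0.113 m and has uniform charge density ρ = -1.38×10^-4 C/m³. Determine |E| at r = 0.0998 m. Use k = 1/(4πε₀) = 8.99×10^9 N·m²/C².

By spherical symmetry E is radial; choose a Gaussian sphere of radius r = 0.0998 m (within the shell material, 0.0471 m < r < 0.113 m).
Enclosed charge is the volume from a to r: Q_enc = (4π/3)ρ(r³ − a³) = -5.142×10^-7 C.
By Gauss's law, ∮E·dA = E·4πr² = Q_enc/ε₀.
E = k|Q_enc|/r² = (8.99×10^9)(5.142×10^-7)/(0.0998)² = 4.64×10^5 N/C.

4.64×10^5 N/C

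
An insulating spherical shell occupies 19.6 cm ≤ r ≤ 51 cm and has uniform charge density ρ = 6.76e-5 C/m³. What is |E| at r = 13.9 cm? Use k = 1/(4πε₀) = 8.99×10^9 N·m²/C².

|E| = 0 N/C

By spherical symmetry E is radial; choose a Gaussian sphere of radius r = 13.9 cm (r < 19.6 cm, inside the empty cavity).
Q_enc = 0 (all charge lies at larger r); Gauss's law gives E = 0.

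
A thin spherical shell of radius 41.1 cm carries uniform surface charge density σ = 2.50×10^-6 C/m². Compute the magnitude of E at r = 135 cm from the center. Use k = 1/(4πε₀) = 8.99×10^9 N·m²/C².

E ≈ 2.62e4 N/C

Symmetry ⇒ E = E(r) r̂. Gaussian sphere of radius r = 135 cm (r > 41.1 cm).
The entire shell is enclosed: Q_enc = σ·4πR² = (2.50e-6)·4π·(0.411)² = 5.307×10^-6 C.
By Gauss's law, ∮E·dA = E·4πr² = Q_enc/ε₀.
E = k|Q_enc|/r² = (8.99×10^9)(5.307×10^-6)/(1.35)² = 2.62×10^4 N/C.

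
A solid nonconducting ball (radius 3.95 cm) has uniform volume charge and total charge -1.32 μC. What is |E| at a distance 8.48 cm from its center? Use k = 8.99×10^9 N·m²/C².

Use a concentric Gaussian sphere at r = 8.48 cm (r > R, so the entire charge is enclosed).
Q_enc = -1.32 μC = -1.32×10^-6 C.
Applying ∮E·dA = Q_enc/ε₀ with Φ = E(4πr²):
E = k|Q_enc|/r² = (8.99×10^9)(1.32e-6)/(0.0848)² = 1.65×10^6 N/C.

E ≈ 1.65e6 V/m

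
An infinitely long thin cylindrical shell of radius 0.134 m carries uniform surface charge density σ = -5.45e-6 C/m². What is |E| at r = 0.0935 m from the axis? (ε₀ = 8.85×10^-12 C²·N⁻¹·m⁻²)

|E| = 0 V/m

Choose a coaxial cylinder of radius r = 0.0935 m (arbitrary length L) as the Gaussian surface (r < 0.134 m, inside the shell).
All the surface charge lies outside this cylinder: Q_enc = 0, hence E = 0.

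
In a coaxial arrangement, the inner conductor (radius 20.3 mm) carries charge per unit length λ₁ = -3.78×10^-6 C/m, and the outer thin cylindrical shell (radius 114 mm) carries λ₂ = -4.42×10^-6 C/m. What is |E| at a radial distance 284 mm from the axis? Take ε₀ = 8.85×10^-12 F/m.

|E| = 5.19×10^5 V/m

Choose a coaxial cylinder of radius r = 284 mm (arbitrary length L) as the Gaussian surface (r > 114 mm, enclosing both).
λ_enc = λ₁ + λ₂ = (-3.78e-6) + (-4.42×10^-6) = -8.20×10^-6 C/m.
By Gauss's law (flux through the curved wall only), E·2πrL = λ_enc L/ε₀.
E = |λ_enc|/(2πε₀r) = (8.20×10^-6)/(2π·8.85×10^-12·0.284) = 5.19e5 N/C.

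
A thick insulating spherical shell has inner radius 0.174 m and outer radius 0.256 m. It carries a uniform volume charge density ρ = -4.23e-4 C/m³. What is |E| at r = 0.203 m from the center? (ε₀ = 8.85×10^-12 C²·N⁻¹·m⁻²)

Take a concentric spherical Gaussian surface of radius r = 0.203 m (within the shell material, 0.174 m < r < 0.256 m).
Only the shell between 0.174 m and r is enclosed: Q_enc = ρ·(4π/3)(r³ − a³) = (-4.23×10^-4)·(4π/3)·((0.203)³ − (0.174)³) = -5.488e-6 C.
By Gauss's law, ∮E·dA = E·4πr² = Q_enc/ε₀.
E = |Q_enc|/(4πε₀r²) = (5.488×10^-6)/(4π·8.85×10^-12·(0.203)²) = 1.20e6 N/C.

|E| ≈ 1.20×10^6 N/C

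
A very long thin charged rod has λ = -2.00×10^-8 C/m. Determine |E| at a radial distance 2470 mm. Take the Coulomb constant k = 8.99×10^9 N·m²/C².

Coaxial Gaussian cylinder, radius r = 2470 mm, length L.
Q_enc = λL, so λ_enc = -2.00e-8 C/m.
Gauss's law: E·2πrL = λ_enc L/ε₀.
E = 2k|λ_enc|/r = 2(8.99×10^9)(2.00e-8)/(2.47) = 146 N/C.

|E| ≈ 146 V/m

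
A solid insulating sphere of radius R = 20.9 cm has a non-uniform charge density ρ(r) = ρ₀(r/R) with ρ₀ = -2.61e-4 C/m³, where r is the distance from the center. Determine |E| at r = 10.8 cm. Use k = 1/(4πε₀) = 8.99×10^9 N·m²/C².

|E| ≈ 4.11×10^5 N/C

Use a concentric Gaussian sphere at r = 10.8 cm (r < R).
Integrate the density: Q_enc = 4π ∫₀^r ρ₀(r'/R)^1 r'² dr' = 4πρ₀ r^4/(4·R) = -5.338e-7 C.
Applying ∮E·dA = Q_enc/ε₀ with Φ = E(4πr²):
E = k|Q_enc|/r² = (8.99×10^9)(5.338×10^-7)/(0.108)² = 4.11×10^5 N/C.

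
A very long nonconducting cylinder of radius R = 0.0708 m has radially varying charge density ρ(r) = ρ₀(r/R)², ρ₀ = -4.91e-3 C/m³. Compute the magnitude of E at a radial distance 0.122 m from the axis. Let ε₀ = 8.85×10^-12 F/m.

Coaxial Gaussian cylinder, radius r = 0.122 m, length L (r > R, full charge per length enclosed).
λ_enc = 2π ∫₀^R ρ₀(r'/R)^2 r' dr' = 2πρ₀R²/4 = -3.866e-5 C/m.
Gauss's law: E·2πrL = λ_enc L/ε₀.
E = |λ_enc|/(2πε₀r) = (3.866e-5)/(2π·8.85×10^-12·0.122) = 5.70×10^6 N/C.

|E| ≈ 5.70×10^6 N/C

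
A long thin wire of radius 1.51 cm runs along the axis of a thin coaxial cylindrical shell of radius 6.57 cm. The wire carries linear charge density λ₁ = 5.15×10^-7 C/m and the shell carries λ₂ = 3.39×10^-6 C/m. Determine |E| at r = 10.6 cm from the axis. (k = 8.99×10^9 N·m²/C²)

E = 6.62×10^5 N/C

By cylindrical symmetry E is radial; use a coaxial Gaussian cylinder of radius 10.6 cm and length L (r > 6.57 cm, enclosing both).
λ_enc = λ₁ + λ₂ = (5.15e-7) + (3.39e-6) = 3.905×10^-6 C/m.
Gauss's law: E·2πrL = λ_enc L/ε₀.
E = 2k|λ_enc|/r = 2(8.99×10^9)(3.905e-6)/(0.106) = 6.62×10^5 N/C.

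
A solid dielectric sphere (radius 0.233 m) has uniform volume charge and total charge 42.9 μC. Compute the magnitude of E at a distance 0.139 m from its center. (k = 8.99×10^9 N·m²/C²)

By spherical symmetry E is radial; choose a Gaussian sphere of radius r = 0.139 m (r < R).
Only the charge within r is enclosed: Q_enc = Q·(r/R)³ = (42.9 μC)·(0.139 m/0.233 m)³ = 9.108×10^-6 C.
Applying ∮E·dA = Q_enc/ε₀ with Φ = E(4πr²):
E = k|Q_enc|/r² = (8.99×10^9)(9.108×10^-6)/(0.139)² = 4.24×10^6 N/C.

|E| ≈ 4.24e6 N/C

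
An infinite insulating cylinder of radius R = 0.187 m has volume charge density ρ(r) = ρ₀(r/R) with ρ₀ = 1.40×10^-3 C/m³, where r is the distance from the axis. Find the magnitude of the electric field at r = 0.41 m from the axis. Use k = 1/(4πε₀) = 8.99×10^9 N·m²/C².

|E| ≈ 4.50×10^6 N/C

Choose a coaxial cylinder of radius r = 0.41 m (arbitrary length L) as the Gaussian surface (r > R, full charge per length enclosed).
λ_enc = 2π ∫₀^R ρ₀(r'/R)^1 r' dr' = 2πρ₀R²/3 = 1.025e-4 C/m.
Gauss's law: E·2πrL = λ_enc L/ε₀.
E = 2k|λ_enc|/r = 2(8.99×10^9)(1.025×10^-4)/(0.41) = 4.50e6 N/C.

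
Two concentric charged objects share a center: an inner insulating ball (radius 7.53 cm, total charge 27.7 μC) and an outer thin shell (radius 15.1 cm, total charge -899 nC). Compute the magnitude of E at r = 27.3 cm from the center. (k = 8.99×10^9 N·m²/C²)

Take a concentric spherical Gaussian surface of radius r = 27.3 cm (r > 15.1 cm, enclosing both).
Q_enc = (27.7 μC) + (-899 nC) = 2.68×10^-5 C.
By Gauss's law, ∮E·dA = E·4πr² = Q_enc/ε₀.
E = k|Q_enc|/r² = (8.99×10^9)(2.68×10^-5)/(0.273)² = 3.23×10^6 N/C.

E = 3.23e6 N/C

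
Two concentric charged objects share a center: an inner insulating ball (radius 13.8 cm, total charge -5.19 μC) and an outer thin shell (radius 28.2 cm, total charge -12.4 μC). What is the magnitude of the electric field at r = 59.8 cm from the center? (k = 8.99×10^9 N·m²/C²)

By spherical symmetry E is radial; choose a Gaussian sphere of radius r = 59.8 cm (r > 28.2 cm, enclosing both).
Q_enc = (-5.19 μC) + (-12.4 μC) = -1.759e-5 C.
Gauss's law: E·4πr² = Q_enc/ε₀.
E = k|Q_enc|/r² = (8.99×10^9)(1.759×10^-5)/(0.598)² = 4.42e5 N/C.

|E| ≈ 4.42×10^5 N/C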